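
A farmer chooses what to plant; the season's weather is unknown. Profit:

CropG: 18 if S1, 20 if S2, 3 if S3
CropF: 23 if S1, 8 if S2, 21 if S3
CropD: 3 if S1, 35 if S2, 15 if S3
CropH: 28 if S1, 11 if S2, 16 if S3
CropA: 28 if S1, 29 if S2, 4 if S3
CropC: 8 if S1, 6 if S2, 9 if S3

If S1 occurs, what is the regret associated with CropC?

Best payoff under S1 is 28.
Regret = 28 − 8 = 20.

20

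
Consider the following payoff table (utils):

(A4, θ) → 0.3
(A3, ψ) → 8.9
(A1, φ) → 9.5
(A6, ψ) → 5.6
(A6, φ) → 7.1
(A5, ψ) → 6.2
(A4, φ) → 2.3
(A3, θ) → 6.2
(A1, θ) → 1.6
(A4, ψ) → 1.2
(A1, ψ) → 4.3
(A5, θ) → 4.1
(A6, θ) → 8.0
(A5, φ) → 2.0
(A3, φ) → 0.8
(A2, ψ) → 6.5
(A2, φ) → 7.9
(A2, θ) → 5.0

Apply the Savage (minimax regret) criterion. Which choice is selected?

Column bests: θ=8.0, φ=9.5, ψ=8.9.
A1 regrets: 6.4, 0.0, 4.6 → max 6.4
A2 regrets: 3.0, 1.6, 2.4 → max 3.0
A3 regrets: 1.8, 8.7, 0.0 → max 8.7
A4 regrets: 7.7, 7.2, 7.7 → max 7.7
A5 regrets: 3.9, 7.5, 2.7 → max 7.5
A6 regrets: 0.0, 2.4, 3.3 → max 3.3
Smallest max regret = 3.0 → A2.

A2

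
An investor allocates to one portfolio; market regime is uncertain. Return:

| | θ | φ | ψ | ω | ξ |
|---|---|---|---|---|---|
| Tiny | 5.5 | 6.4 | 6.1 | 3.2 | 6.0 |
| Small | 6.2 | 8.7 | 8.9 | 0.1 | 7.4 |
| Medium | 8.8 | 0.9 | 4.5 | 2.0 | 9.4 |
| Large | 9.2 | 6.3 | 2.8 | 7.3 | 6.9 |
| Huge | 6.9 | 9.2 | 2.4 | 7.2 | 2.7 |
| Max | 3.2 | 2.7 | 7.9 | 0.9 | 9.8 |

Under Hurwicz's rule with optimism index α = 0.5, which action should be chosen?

Large

Tiny: 0.5·6.4 + 0.5·3.2 = 4.8
Small: 0.5·8.9 + 0.5·0.1 = 4.5
Medium: 0.5·9.4 + 0.5·0.9 = 5.15
Large: 0.5·9.2 + 0.5·2.8 = 6
Huge: 0.5·9.2 + 0.5·2.4 = 5.8
Max: 0.5·9.8 + 0.5·0.9 = 5.35
Highest Hurwicz score = 6 → Large.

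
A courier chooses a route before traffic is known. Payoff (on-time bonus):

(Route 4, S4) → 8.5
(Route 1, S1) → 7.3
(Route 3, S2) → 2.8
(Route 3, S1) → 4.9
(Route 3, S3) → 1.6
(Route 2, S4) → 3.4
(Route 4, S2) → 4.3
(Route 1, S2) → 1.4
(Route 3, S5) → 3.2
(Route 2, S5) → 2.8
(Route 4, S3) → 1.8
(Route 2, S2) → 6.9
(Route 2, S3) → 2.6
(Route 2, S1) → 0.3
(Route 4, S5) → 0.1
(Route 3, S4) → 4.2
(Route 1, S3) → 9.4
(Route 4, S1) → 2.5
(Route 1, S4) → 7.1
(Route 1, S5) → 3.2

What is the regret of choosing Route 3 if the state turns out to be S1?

2.4

Best payoff under S1 is 7.3.
Regret = 7.3 − 4.9 = 2.4.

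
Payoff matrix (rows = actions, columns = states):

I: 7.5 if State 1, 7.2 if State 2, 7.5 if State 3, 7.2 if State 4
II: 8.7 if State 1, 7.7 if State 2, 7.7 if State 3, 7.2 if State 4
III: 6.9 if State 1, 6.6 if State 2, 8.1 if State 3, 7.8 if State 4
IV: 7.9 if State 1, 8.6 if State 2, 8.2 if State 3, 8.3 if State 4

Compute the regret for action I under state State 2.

1.4

Best payoff under State 2 is 8.6.
Regret = 8.6 − 7.2 = 1.4.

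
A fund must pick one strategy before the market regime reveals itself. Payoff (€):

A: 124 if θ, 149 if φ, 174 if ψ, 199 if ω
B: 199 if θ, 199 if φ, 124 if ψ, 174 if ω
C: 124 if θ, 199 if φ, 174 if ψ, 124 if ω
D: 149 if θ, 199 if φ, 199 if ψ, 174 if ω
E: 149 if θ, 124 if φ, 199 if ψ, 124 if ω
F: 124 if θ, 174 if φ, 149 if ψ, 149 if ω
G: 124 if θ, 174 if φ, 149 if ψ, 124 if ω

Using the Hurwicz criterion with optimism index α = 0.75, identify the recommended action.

D

A: 0.75·199 + 0.25·124 = 180.25
B: 0.75·199 + 0.25·124 = 180.25
C: 0.75·199 + 0.25·124 = 180.25
D: 0.75·199 + 0.25·149 = 186.5
E: 0.75·199 + 0.25·124 = 180.25
F: 0.75·174 + 0.25·124 = 161.5
G: 0.75·174 + 0.25·124 = 161.5
Highest Hurwicz score = 186.5 → D.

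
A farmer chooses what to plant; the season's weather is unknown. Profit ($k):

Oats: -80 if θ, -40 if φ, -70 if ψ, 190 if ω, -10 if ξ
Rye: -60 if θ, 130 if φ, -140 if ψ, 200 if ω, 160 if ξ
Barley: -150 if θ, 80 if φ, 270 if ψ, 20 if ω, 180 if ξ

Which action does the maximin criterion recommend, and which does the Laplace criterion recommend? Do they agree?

Row minima: Oats=-80, Rye=-140, Barley=-150
Best worst-case = -80 → Oats.
Row averages: Oats=-2, Rye=58, Barley=80
Highest average = 80 → Barley.

maximin → Oats; laplace → Barley (disagree)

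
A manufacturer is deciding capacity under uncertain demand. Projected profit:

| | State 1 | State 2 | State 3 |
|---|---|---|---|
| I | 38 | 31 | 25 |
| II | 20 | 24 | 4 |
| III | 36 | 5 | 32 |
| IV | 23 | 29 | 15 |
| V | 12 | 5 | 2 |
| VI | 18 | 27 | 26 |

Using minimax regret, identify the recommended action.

I

Column bests: State 1=38, State 2=31, State 3=32.
I regrets: 0, 0, 7 → max 7
II regrets: 18, 7, 28 → max 28
III regrets: 2, 26, 0 → max 26
IV regrets: 15, 2, 17 → max 17
V regrets: 26, 26, 30 → max 30
VI regrets: 20, 4, 6 → max 20
Smallest max regret = 7 → I.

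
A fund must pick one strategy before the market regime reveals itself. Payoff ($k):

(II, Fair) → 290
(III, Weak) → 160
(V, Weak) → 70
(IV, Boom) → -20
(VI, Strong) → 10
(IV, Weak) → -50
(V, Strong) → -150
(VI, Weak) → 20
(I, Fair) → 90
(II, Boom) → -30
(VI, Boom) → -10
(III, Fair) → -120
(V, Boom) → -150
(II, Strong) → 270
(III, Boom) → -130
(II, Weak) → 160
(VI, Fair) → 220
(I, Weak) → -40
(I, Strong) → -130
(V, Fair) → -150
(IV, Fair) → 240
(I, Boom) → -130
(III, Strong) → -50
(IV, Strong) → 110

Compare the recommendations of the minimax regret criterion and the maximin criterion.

Column bests: Weak=160, Fair=290, Strong=270, Boom=-10.
I regrets: 200, 200, 400, 120 → max 400
II regrets: 0, 0, 0, 20 → max 20
III regrets: 0, 410, 320, 120 → max 410
IV regrets: 210, 50, 160, 10 → max 210
V regrets: 90, 440, 420, 140 → max 440
VI regrets: 140, 70, 260, 0 → max 260
Smallest max regret = 20 → II.
Row minima: I=-130, II=-30, III=-130, IV=-50, V=-150, VI=-10
Best worst-case = -10 → VI.

minimax regret → II; maximin → VI (disagree)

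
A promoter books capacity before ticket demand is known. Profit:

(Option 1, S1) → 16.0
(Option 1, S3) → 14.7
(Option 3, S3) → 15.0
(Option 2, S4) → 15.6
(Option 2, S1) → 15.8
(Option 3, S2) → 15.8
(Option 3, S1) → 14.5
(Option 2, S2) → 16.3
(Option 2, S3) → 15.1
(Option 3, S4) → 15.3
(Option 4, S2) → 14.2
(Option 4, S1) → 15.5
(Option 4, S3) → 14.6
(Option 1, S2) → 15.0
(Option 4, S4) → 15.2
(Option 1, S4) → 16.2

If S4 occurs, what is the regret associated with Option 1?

0.0

Best payoff under S4 is 16.2.
Regret = 16.2 − 16.2 = 0.0.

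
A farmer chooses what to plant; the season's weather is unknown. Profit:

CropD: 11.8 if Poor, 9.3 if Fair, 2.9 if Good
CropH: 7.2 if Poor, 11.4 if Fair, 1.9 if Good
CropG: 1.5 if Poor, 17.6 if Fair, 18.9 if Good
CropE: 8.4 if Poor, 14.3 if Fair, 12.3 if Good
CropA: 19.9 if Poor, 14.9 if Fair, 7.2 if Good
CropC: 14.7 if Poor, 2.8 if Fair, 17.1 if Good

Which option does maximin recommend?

Row minima: CropD=2.9, CropH=1.9, CropG=1.5, CropE=8.4, CropA=7.2, CropC=2.8
Best worst-case = 8.4 → CropE.

CropE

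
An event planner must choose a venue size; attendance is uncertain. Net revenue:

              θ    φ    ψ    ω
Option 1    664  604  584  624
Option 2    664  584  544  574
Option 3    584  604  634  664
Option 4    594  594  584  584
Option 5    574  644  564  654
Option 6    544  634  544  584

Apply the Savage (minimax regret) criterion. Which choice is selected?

Column bests: θ=664, φ=644, ψ=634, ω=664.
Option 1 regrets: 0, 40, 50, 40 → max 50
Option 2 regrets: 0, 60, 90, 90 → max 90
Option 3 regrets: 80, 40, 0, 0 → max 80
Option 4 regrets: 70, 50, 50, 80 → max 80
Option 5 regrets: 90, 0, 70, 10 → max 90
Option 6 regrets: 120, 10, 90, 80 → max 120
Smallest max regret = 50 → Option 1.

Option 1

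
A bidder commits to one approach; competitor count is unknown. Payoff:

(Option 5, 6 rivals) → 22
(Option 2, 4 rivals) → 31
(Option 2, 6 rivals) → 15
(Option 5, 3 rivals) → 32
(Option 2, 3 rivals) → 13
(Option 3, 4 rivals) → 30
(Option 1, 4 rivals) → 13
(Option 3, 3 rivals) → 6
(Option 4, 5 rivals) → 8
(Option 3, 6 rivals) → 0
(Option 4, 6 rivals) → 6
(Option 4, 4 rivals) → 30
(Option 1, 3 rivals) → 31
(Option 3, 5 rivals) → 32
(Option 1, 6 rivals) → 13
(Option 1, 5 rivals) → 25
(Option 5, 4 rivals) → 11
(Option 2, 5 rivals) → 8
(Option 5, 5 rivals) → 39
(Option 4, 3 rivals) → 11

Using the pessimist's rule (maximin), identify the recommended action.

Option 1

Row minima: Option 1=13, Option 2=8, Option 3=0, Option 4=6, Option 5=11
Best worst-case = 13 → Option 1.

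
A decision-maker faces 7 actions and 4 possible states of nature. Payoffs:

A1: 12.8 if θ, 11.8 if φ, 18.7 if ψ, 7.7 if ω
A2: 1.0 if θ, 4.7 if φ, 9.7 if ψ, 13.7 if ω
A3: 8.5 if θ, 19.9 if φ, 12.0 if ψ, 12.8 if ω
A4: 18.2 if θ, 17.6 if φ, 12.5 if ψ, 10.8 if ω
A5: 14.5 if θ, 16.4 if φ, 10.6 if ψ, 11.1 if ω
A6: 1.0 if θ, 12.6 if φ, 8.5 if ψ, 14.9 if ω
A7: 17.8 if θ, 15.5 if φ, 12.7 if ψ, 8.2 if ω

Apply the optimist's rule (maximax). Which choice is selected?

A3

Row maxima: A1=18.7, A2=13.7, A3=19.9, A4=18.2, A5=16.4, A6=14.9, A7=17.8
Best best-case = 19.9 → A3.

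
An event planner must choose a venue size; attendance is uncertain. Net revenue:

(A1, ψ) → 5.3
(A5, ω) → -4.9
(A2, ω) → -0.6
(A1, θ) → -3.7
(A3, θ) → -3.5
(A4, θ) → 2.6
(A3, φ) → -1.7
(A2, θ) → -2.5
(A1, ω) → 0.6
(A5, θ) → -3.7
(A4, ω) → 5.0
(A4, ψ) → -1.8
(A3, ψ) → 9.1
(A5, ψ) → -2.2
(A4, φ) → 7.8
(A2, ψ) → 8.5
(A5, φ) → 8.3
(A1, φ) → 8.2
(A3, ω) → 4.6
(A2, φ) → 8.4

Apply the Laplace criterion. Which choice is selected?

Row averages: A1=2.6, A2=3.45, A3=2.125, A4=3.4, A5=-0.625
Highest average = 3.45 → A2.

A2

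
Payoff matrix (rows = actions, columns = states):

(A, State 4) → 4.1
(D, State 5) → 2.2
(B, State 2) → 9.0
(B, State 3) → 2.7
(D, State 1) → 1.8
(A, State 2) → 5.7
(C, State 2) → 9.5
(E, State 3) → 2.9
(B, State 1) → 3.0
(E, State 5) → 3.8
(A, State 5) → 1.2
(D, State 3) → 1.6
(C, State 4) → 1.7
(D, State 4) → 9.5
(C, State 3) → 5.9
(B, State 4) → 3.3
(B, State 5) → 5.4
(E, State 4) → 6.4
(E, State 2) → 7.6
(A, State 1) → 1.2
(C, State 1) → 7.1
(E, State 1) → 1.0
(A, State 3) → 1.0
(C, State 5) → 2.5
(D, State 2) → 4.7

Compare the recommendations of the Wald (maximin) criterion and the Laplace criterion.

Row minima: A=1.0, B=2.7, C=1.7, D=1.6, E=1.0
Best worst-case = 2.7 → B.
Row averages: A=2.64, B=4.68, C=5.34, D=3.96, E=4.34
Highest average = 5.34 → C.

maximin → B; laplace → C (disagree)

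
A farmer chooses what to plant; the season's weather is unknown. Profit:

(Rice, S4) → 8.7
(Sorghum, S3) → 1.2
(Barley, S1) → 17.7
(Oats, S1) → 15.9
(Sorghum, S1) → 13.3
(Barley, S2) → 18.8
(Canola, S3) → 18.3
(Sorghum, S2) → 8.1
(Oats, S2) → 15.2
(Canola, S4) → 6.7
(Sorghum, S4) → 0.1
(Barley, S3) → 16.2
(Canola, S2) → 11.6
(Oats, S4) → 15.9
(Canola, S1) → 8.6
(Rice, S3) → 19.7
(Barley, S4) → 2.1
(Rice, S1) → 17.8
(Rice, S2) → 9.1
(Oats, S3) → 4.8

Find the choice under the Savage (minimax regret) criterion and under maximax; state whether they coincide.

Column bests: S1=17.8, S2=18.8, S3=19.7, S4=15.9.
Sorghum regrets: 4.5, 10.7, 18.5, 15.8 → max 18.5
Rice regrets: 0.0, 9.7, 0.0, 7.2 → max 9.7
Barley regrets: 0.1, 0.0, 3.5, 13.8 → max 13.8
Canola regrets: 9.2, 7.2, 1.4, 9.2 → max 9.2
Oats regrets: 1.9, 3.6, 14.9, 0.0 → max 14.9
Smallest max regret = 9.2 → Canola.
Row maxima: Sorghum=13.3, Rice=19.7, Barley=18.8, Canola=18.3, Oats=15.9
Best best-case = 19.7 → Rice.

minimax regret → Canola; maximax → Rice (disagree)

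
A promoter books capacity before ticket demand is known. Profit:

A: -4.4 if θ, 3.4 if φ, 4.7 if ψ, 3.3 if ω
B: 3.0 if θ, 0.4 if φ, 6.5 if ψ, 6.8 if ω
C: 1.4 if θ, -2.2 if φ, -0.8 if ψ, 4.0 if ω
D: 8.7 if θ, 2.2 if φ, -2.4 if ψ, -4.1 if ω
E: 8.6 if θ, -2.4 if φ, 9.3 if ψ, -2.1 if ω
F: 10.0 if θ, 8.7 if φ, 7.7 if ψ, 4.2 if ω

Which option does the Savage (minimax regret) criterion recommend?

Column bests: θ=10.0, φ=8.7, ψ=9.3, ω=6.8.
A regrets: 14.4, 5.3, 4.6, 3.5 → max 14.4
B regrets: 7.0, 8.3, 2.8, 0.0 → max 8.3
C regrets: 8.6, 10.9, 10.1, 2.8 → max 10.9
D regrets: 1.3, 6.5, 11.7, 10.9 → max 11.7
E regrets: 1.4, 11.1, 0.0, 8.9 → max 11.1
F regrets: 0.0, 0.0, 1.6, 2.6 → max 2.6
Smallest max regret = 2.6 → F.

F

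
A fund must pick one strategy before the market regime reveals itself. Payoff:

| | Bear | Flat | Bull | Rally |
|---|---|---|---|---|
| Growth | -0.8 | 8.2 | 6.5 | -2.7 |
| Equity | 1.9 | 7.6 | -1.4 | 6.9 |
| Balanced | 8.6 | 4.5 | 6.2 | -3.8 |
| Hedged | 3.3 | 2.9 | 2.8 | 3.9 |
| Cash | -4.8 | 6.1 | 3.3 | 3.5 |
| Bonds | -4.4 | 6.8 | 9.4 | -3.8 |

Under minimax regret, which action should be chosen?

Column bests: Bear=8.6, Flat=8.2, Bull=9.4, Rally=6.9.
Growth regrets: 9.4, 0.0, 2.9, 9.6 → max 9.6
Equity regrets: 6.7, 0.6, 10.8, 0.0 → max 10.8
Balanced regrets: 0.0, 3.7, 3.2, 10.7 → max 10.7
Hedged regrets: 5.3, 5.3, 6.6, 3.0 → max 6.6
Cash regrets: 13.4, 2.1, 6.1, 3.4 → max 13.4
Bonds regrets: 13.0, 1.4, 0.0, 10.7 → max 13.0
Smallest max regret = 6.6 → Hedged.

Hedged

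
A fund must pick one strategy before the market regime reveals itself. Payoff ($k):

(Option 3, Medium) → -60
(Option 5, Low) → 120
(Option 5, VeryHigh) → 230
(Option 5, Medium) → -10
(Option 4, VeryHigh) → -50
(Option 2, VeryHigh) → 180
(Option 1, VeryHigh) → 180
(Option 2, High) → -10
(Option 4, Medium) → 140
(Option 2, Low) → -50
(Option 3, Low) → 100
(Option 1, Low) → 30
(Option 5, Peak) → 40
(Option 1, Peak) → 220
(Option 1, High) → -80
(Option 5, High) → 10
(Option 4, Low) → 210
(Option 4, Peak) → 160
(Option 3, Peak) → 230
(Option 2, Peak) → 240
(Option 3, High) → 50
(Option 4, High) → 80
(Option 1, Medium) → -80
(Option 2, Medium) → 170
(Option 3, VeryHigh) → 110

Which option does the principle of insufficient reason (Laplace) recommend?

Row averages: Option 1=54, Option 2=106, Option 3=86, Option 4=108, Option 5=78
Highest average = 108 → Option 4.

Option 4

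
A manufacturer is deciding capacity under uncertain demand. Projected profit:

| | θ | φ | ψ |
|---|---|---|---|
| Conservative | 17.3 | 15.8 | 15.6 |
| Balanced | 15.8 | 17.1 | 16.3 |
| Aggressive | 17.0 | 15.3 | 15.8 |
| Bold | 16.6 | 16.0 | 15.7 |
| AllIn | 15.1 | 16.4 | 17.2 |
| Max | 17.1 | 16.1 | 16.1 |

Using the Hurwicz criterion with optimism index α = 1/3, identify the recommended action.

Max

Conservative: 1/3·17.3 + 2/3·15.6 = 97/6
Balanced: 1/3·17.1 + 2/3·15.8 = 487/30
Aggressive: 1/3·17.0 + 2/3·15.3 = 238/15
Bold: 1/3·16.6 + 2/3·15.7 = 16
AllIn: 1/3·17.2 + 2/3·15.1 = 15.8
Max: 1/3·17.1 + 2/3·16.1 = 493/30
Highest Hurwicz score = 493/30 → Max.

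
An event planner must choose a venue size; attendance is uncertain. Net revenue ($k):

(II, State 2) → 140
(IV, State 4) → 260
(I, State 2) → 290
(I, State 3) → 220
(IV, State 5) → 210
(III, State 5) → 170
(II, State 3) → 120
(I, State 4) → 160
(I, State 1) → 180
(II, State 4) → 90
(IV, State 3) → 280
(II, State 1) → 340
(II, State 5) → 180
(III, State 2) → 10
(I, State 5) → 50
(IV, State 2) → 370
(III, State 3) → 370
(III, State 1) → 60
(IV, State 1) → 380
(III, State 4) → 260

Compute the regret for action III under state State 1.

320

Best payoff under State 1 is 380.
Regret = 380 − 60 = 320.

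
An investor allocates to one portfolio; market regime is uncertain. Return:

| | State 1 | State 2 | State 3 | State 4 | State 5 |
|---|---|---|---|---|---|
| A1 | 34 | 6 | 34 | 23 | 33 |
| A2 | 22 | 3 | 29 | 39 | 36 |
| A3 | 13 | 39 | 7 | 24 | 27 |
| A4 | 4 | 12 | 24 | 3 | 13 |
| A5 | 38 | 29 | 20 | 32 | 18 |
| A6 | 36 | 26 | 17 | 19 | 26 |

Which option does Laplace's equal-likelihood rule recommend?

A5

Row averages: A1=26, A2=25.8, A3=22, A4=11.2, A5=27.4, A6=24.8
Highest average = 27.4 → A5.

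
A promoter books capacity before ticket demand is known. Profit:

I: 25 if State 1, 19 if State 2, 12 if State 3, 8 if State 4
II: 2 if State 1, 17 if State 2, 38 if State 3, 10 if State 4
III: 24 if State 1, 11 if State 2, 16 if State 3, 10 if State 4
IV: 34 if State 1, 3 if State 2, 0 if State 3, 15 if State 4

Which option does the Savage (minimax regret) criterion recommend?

III

Column bests: State 1=34, State 2=19, State 3=38, State 4=15.
I regrets: 9, 0, 26, 7 → max 26
II regrets: 32, 2, 0, 5 → max 32
III regrets: 10, 8, 22, 5 → max 22
IV regrets: 0, 16, 38, 0 → max 38
Smallest max regret = 22 → III.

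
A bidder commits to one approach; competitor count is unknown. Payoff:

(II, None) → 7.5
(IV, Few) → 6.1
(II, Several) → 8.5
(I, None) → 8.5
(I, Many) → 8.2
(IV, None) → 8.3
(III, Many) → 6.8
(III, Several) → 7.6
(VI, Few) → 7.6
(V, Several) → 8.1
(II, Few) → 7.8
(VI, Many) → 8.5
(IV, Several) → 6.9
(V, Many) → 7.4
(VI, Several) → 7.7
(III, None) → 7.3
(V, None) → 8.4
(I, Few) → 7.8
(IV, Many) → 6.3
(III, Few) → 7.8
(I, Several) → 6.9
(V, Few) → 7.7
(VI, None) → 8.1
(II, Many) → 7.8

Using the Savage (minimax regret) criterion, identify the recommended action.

Column bests: None=8.5, Few=7.8, Several=8.5, Many=8.5.
I regrets: 0.0, 0.0, 1.6, 0.3 → max 1.6
II regrets: 1.0, 0.0, 0.0, 0.7 → max 1.0
III regrets: 1.2, 0.0, 0.9, 1.7 → max 1.7
IV regrets: 0.2, 1.7, 1.6, 2.2 → max 2.2
V regrets: 0.1, 0.1, 0.4, 1.1 → max 1.1
VI regrets: 0.4, 0.2, 0.8, 0.0 → max 0.8
Smallest max regret = 0.8 → VI.

VI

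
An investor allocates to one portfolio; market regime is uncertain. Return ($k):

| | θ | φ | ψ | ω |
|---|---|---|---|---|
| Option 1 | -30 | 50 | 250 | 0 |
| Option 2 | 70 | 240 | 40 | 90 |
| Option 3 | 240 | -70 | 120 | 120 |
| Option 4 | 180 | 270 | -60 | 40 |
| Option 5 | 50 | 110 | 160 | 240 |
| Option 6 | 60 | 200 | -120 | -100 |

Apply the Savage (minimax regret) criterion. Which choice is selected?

Option 5

Column bests: θ=240, φ=270, ψ=250, ω=240.
Option 1 regrets: 270, 220, 0, 240 → max 270
Option 2 regrets: 170, 30, 210, 150 → max 210
Option 3 regrets: 0, 340, 130, 120 → max 340
Option 4 regrets: 60, 0, 310, 200 → max 310
Option 5 regrets: 190, 160, 90, 0 → max 190
Option 6 regrets: 180, 70, 370, 340 → max 370
Smallest max regret = 190 → Option 5.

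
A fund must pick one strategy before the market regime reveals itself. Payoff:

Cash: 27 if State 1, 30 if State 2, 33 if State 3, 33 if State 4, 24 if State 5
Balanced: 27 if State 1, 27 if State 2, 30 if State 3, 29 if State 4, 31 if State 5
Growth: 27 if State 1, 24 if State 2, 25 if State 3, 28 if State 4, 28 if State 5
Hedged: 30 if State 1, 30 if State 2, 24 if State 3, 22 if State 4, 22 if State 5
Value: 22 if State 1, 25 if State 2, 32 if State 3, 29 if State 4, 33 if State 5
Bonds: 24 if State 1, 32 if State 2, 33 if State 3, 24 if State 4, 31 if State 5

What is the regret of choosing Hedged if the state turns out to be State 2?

Best payoff under State 2 is 32.
Regret = 32 − 30 = 2.

2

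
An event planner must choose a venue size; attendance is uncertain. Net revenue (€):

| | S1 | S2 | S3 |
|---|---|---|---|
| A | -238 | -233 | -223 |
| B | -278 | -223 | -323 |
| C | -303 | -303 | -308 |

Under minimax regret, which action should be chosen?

A

Column bests: S1=-238, S2=-223, S3=-223.
A regrets: 0, 10, 0 → max 10
B regrets: 40, 0, 100 → max 100
C regrets: 65, 80, 85 → max 85
Smallest max regret = 10 → A.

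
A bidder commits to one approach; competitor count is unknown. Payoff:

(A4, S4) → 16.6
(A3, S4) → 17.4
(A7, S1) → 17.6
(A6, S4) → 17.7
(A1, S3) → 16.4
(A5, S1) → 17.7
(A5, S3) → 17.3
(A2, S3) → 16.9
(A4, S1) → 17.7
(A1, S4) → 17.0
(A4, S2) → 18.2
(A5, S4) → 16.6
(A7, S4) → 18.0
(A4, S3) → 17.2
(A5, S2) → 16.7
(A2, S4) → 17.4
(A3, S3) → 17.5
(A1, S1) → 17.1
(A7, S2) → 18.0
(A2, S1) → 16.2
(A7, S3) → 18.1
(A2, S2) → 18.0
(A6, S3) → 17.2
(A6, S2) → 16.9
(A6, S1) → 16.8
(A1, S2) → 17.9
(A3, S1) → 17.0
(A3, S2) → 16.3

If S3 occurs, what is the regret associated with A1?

1.7

Best payoff under S3 is 18.1.
Regret = 18.1 − 16.4 = 1.7.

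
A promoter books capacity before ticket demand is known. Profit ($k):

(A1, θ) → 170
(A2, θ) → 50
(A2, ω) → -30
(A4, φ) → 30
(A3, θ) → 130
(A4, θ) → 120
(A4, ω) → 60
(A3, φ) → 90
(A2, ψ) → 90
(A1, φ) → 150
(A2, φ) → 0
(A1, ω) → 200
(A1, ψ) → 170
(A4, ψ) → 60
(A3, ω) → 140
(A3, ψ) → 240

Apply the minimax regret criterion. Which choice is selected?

Column bests: θ=170, φ=150, ψ=240, ω=200.
A1 regrets: 0, 0, 70, 0 → max 70
A2 regrets: 120, 150, 150, 230 → max 230
A3 regrets: 40, 60, 0, 60 → max 60
A4 regrets: 50, 120, 180, 140 → max 180
Smallest max regret = 60 → A3.

A3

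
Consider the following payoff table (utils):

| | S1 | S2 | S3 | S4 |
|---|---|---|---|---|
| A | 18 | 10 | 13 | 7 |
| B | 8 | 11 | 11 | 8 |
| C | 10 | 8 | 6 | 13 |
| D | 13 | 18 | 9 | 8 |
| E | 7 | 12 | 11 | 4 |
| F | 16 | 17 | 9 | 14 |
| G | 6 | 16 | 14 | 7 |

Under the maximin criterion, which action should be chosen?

F

Row minima: A=7, B=8, C=6, D=8, E=4, F=9, G=6
Best worst-case = 9 → F.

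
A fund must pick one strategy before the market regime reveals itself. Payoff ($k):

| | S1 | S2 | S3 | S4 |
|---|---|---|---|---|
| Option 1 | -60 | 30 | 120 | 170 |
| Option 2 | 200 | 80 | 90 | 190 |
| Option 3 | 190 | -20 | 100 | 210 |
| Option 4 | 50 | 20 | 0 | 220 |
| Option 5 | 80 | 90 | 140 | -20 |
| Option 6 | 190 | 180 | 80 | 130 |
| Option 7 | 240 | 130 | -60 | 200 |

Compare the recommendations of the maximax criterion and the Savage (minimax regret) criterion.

maximax → Option 7; minimax regret → Option 6 (disagree)

Row maxima: Option 1=170, Option 2=200, Option 3=210, Option 4=220, Option 5=140, Option 6=190, Option 7=240
Best best-case = 240 → Option 7.
Column bests: S1=240, S2=180, S3=140, S4=220.
Option 1 regrets: 300, 150, 20, 50 → max 300
Option 2 regrets: 40, 100, 50, 30 → max 100
Option 3 regrets: 50, 200, 40, 10 → max 200
Option 4 regrets: 190, 160, 140, 0 → max 190
Option 5 regrets: 160, 90, 0, 240 → max 240
Option 6 regrets: 50, 0, 60, 90 → max 90
Option 7 regrets: 0, 50, 200, 20 → max 200
Smallest max regret = 90 → Option 6.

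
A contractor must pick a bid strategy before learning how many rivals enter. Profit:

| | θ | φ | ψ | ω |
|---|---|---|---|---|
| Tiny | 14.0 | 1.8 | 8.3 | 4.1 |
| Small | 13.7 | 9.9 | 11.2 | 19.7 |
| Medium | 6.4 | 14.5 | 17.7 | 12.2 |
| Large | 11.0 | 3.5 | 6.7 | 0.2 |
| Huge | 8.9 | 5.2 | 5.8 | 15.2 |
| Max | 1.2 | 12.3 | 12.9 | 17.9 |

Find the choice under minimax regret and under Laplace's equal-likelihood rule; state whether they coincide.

minimax regret → Small; laplace → Small (agree)

Column bests: θ=14.0, φ=14.5, ψ=17.7, ω=19.7.
Tiny regrets: 0.0, 12.7, 9.4, 15.6 → max 15.6
Small regrets: 0.3, 4.6, 6.5, 0.0 → max 6.5
Medium regrets: 7.6, 0.0, 0.0, 7.5 → max 7.6
Large regrets: 3.0, 11.0, 11.0, 19.5 → max 19.5
Huge regrets: 5.1, 9.3, 11.9, 4.5 → max 11.9
Max regrets: 12.8, 2.2, 4.8, 1.8 → max 12.8
Smallest max regret = 6.5 → Small.
Row averages: Tiny=7.05, Small=13.625, Medium=12.7, Large=5.35, Huge=8.775, Max=11.075
Highest average = 13.625 → Small.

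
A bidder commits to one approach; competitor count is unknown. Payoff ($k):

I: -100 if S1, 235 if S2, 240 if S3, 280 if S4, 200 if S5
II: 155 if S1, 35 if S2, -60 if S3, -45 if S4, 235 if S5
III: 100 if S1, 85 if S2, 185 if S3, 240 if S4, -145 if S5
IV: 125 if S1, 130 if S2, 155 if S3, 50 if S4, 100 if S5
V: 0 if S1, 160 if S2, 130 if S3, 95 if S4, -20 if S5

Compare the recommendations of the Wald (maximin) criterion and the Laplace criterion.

Row minima: I=-100, II=-60, III=-145, IV=50, V=-20
Best worst-case = 50 → IV.
Row averages: I=171, II=64, III=93, IV=112, V=73
Highest average = 171 → I.

maximin → IV; laplace → I (disagree)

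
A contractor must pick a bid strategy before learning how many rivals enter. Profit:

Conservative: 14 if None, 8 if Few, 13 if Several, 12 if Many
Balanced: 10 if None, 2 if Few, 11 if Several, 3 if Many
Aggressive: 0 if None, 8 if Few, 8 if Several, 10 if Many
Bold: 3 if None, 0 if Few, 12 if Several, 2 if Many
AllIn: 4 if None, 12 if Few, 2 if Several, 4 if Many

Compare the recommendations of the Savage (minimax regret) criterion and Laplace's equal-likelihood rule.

Column bests: None=14, Few=12, Several=13, Many=12.
Conservative regrets: 0, 4, 0, 0 → max 4
Balanced regrets: 4, 10, 2, 9 → max 10
Aggressive regrets: 14, 4, 5, 2 → max 14
Bold regrets: 11, 12, 1, 10 → max 12
AllIn regrets: 10, 0, 11, 8 → max 11
Smallest max regret = 4 → Conservative.
Row averages: Conservative=11.75, Balanced=6.5, Aggressive=6.5, Bold=4.25, AllIn=5.5
Highest average = 11.75 → Conservative.

minimax regret → Conservative; laplace → Conservative (agree)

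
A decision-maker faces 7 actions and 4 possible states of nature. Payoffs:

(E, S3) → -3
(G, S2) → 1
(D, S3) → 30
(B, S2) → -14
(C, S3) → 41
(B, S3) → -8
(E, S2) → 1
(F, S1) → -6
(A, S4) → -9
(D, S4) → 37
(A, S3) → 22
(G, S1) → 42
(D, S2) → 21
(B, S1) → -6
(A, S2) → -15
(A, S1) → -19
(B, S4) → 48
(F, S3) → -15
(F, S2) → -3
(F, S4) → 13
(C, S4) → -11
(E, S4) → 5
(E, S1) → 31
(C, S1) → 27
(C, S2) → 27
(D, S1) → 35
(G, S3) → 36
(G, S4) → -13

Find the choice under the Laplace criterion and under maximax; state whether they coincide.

Row averages: A=-5.25, B=5, C=21, D=30.75, E=8.5, F=-2.75, G=16.5
Highest average = 30.75 → D.
Row maxima: A=22, B=48, C=41, D=37, E=31, F=13, G=42
Best best-case = 48 → B.

laplace → D; maximax → B (disagree)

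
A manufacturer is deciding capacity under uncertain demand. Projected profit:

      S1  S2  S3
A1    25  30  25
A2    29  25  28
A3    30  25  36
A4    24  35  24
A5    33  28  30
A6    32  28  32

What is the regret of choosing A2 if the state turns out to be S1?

Best payoff under S1 is 33.
Regret = 33 − 29 = 4.

4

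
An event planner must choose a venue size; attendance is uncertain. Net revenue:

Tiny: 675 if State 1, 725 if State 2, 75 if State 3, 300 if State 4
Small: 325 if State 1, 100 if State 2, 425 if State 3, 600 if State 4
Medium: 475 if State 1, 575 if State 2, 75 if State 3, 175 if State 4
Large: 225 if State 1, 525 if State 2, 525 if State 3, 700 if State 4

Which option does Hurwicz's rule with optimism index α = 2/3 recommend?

Large

Tiny: 2/3·725 + 1/3·75 = 1525/3
Small: 2/3·600 + 1/3·100 = 1300/3
Medium: 2/3·575 + 1/3·75 = 1225/3
Large: 2/3·700 + 1/3·225 = 1625/3
Highest Hurwicz score = 1625/3 → Large.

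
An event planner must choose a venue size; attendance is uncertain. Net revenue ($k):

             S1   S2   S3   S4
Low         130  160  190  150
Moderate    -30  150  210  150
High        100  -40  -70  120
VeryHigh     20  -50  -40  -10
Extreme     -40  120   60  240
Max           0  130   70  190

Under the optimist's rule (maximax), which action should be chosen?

Extreme

Row maxima: Low=190, Moderate=210, High=120, VeryHigh=20, Extreme=240, Max=190
Best best-case = 240 → Extreme.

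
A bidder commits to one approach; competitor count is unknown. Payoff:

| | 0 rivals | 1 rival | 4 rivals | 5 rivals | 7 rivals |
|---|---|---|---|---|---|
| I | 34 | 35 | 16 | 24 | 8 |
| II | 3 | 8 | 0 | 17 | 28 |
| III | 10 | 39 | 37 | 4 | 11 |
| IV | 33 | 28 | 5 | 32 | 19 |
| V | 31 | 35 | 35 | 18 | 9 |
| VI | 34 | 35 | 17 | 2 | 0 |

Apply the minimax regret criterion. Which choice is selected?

Column bests: 0 rivals=34, 1 rival=39, 4 rivals=37, 5 rivals=32, 7 rivals=28.
I regrets: 0, 4, 21, 8, 20 → max 21
II regrets: 31, 31, 37, 15, 0 → max 37
III regrets: 24, 0, 0, 28, 17 → max 28
IV regrets: 1, 11, 32, 0, 9 → max 32
V regrets: 3, 4, 2, 14, 19 → max 19
VI regrets: 0, 4, 20, 30, 28 → max 30
Smallest max regret = 19 → V.

V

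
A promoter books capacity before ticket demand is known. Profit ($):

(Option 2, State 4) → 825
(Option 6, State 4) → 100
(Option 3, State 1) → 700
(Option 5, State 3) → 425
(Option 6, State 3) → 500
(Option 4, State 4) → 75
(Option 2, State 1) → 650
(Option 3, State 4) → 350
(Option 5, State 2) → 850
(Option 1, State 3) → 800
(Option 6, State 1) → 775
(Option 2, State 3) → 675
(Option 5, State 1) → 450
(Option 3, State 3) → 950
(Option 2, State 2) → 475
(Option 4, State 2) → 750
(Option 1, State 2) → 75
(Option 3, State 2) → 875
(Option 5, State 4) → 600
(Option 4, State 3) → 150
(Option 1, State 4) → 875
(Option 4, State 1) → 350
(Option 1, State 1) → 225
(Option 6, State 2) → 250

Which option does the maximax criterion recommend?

Option 3

Row maxima: Option 1=875, Option 2=825, Option 3=950, Option 4=750, Option 5=850, Option 6=775
Best best-case = 950 → Option 3.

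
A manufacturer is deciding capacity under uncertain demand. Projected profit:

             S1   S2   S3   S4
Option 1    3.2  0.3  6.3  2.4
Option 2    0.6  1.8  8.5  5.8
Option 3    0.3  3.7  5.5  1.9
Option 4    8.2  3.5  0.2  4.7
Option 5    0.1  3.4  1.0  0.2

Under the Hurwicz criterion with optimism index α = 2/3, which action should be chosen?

Option 1: 2/3·6.3 + 1/3·0.3 = 4.3
Option 2: 2/3·8.5 + 1/3·0.6 = 88/15
Option 3: 2/3·5.5 + 1/3·0.3 = 113/30
Option 4: 2/3·8.2 + 1/3·0.2 = 83/15
Option 5: 2/3·3.4 + 1/3·0.1 = 2.3
Highest Hurwicz score = 88/15 → Option 2.

Option 2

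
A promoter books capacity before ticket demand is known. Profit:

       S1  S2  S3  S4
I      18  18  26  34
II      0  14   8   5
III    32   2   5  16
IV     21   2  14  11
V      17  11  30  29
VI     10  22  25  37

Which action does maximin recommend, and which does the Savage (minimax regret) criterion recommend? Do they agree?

Row minima: I=18, II=0, III=2, IV=2, V=11, VI=10
Best worst-case = 18 → I.
Column bests: S1=32, S2=22, S3=30, S4=37.
I regrets: 14, 4, 4, 3 → max 14
II regrets: 32, 8, 22, 32 → max 32
III regrets: 0, 20, 25, 21 → max 25
IV regrets: 11, 20, 16, 26 → max 26
V regrets: 15, 11, 0, 8 → max 15
VI regrets: 22, 0, 5, 0 → max 22
Smallest max regret = 14 → I.

maximin → I; minimax regret → I (agree)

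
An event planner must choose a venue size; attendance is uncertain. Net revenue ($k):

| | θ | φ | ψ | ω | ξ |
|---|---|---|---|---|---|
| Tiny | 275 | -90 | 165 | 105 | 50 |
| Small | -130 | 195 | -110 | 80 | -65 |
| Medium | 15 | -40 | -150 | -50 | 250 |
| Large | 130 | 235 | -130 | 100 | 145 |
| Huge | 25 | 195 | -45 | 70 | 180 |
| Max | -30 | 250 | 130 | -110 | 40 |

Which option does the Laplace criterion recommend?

Tiny

Row averages: Tiny=101, Small=-6, Medium=5, Large=96, Huge=85, Max=56
Highest average = 101 → Tiny.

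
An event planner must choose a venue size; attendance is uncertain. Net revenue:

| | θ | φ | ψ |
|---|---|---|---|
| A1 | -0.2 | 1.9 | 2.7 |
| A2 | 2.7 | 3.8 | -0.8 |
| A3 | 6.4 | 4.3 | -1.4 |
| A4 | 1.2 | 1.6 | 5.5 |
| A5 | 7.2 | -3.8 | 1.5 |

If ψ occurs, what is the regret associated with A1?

Best payoff under ψ is 5.5.
Regret = 5.5 − 2.7 = 2.8.

2.8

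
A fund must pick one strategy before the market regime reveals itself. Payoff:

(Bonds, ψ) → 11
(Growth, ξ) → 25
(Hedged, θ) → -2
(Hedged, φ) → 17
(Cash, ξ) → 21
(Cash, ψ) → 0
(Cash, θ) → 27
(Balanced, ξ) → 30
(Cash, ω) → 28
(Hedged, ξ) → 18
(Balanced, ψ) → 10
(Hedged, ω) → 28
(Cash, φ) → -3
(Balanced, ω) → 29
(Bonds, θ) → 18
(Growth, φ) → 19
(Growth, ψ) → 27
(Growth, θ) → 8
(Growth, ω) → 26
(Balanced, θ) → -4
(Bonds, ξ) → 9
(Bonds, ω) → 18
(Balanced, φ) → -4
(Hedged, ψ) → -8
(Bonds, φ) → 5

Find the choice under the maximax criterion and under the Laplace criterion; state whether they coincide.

maximax → Balanced; laplace → Growth (disagree)

Row maxima: Bonds=18, Hedged=28, Cash=28, Growth=27, Balanced=30
Best best-case = 30 → Balanced.
Row averages: Bonds=12.2, Hedged=10.6, Cash=14.6, Growth=21, Balanced=12.2
Highest average = 21 → Growth.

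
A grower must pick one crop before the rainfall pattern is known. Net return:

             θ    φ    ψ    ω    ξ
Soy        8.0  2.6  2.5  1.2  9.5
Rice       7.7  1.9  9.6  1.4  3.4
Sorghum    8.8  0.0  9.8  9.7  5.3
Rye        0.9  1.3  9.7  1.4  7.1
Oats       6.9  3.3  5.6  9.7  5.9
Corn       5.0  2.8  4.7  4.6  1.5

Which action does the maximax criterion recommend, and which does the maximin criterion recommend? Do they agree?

Row maxima: Soy=9.5, Rice=9.6, Sorghum=9.8, Rye=9.7, Oats=9.7, Corn=5.0
Best best-case = 9.8 → Sorghum.
Row minima: Soy=1.2, Rice=1.4, Sorghum=0.0, Rye=0.9, Oats=3.3, Corn=1.5
Best worst-case = 3.3 → Oats.

maximax → Sorghum; maximin → Oats (disagree)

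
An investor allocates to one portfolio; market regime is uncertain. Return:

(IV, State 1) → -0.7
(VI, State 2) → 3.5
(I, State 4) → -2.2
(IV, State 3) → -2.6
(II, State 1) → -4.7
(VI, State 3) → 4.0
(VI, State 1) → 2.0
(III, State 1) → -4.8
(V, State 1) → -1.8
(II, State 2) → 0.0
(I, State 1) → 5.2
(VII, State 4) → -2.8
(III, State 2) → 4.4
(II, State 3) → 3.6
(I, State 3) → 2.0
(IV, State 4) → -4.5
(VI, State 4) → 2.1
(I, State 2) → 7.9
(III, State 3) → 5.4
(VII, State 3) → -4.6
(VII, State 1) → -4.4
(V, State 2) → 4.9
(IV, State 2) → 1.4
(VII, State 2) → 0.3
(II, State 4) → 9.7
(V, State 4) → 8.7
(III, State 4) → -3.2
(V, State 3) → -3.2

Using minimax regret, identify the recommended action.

VI

Column bests: State 1=5.2, State 2=7.9, State 3=5.4, State 4=9.7.
I regrets: 0.0, 0.0, 3.4, 11.9 → max 11.9
II regrets: 9.9, 7.9, 1.8, 0.0 → max 9.9
III regrets: 10.0, 3.5, 0.0, 12.9 → max 12.9
IV regrets: 5.9, 6.5, 8.0, 14.2 → max 14.2
V regrets: 7.0, 3.0, 8.6, 1.0 → max 8.6
VI regrets: 3.2, 4.4, 1.4, 7.6 → max 7.6
VII regrets: 9.6, 7.6, 10.0, 12.5 → max 12.5
Smallest max regret = 7.6 → VI.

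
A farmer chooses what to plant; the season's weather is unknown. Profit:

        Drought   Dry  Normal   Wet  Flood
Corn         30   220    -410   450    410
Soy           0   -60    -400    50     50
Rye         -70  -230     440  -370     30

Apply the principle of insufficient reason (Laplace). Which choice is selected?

Corn

Row averages: Corn=140, Soy=-72, Rye=-40
Highest average = 140 → Corn.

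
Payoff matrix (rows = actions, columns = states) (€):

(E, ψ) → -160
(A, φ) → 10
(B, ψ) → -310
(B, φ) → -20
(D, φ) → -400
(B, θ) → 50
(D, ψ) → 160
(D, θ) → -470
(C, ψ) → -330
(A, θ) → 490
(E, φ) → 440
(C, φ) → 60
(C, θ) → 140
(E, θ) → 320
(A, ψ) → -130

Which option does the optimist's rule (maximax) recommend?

A

Row maxima: A=490, B=50, C=140, D=160, E=440
Best best-case = 490 → A.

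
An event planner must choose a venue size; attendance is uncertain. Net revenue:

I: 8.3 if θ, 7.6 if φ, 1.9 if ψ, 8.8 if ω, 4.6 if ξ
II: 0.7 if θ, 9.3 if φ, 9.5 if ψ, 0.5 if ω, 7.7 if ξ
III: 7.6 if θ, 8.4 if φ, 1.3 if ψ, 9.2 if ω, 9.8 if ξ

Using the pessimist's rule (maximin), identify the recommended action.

Row minima: I=1.9, II=0.5, III=1.3
Best worst-case = 1.9 → I.

I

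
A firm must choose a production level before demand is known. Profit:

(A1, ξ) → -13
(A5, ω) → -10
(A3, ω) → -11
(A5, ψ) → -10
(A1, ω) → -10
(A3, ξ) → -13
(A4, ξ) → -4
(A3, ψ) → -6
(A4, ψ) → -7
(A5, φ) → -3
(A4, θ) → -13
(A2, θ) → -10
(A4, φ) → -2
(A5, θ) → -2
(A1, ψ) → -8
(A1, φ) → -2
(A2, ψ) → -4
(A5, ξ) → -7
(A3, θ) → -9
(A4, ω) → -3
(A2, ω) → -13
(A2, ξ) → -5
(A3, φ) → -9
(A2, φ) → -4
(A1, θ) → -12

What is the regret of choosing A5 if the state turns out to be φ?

Best payoff under φ is -2.
Regret = -2 − (-3) = 1.

1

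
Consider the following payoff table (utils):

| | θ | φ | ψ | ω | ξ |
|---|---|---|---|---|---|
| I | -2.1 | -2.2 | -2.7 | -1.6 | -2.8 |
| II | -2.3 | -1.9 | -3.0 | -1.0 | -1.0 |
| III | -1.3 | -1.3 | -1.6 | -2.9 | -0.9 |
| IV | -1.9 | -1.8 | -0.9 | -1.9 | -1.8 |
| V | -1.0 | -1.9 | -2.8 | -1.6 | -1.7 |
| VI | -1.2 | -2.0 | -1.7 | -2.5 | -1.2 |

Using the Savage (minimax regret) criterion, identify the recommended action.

IV

Column bests: θ=-1.0, φ=-1.3, ψ=-0.9, ω=-1.0, ξ=-0.9.
I regrets: 1.1, 0.9, 1.8, 0.6, 1.9 → max 1.9
II regrets: 1.3, 0.6, 2.1, 0.0, 0.1 → max 2.1
III regrets: 0.3, 0.0, 0.7, 1.9, 0.0 → max 1.9
IV regrets: 0.9, 0.5, 0.0, 0.9, 0.9 → max 0.9
V regrets: 0.0, 0.6, 1.9, 0.6, 0.8 → max 1.9
VI regrets: 0.2, 0.7, 0.8, 1.5, 0.3 → max 1.5
Smallest max regret = 0.9 → IV.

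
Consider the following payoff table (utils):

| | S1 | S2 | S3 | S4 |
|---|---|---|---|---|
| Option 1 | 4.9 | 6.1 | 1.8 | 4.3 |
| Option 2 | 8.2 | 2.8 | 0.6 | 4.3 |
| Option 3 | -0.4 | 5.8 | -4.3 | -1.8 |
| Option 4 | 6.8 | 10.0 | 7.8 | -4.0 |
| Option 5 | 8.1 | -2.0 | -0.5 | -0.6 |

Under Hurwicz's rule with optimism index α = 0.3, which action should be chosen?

Option 1: 0.3·6.1 + 0.7·1.8 = 3.09
Option 2: 0.3·8.2 + 0.7·0.6 = 2.88
Option 3: 0.3·5.8 + 0.7·(-4.3) = -1.27
Option 4: 0.3·10.0 + 0.7·(-4.0) = 0.2
Option 5: 0.3·8.1 + 0.7·(-2.0) = 1.03
Highest Hurwicz score = 3.09 → Option 1.

Option 1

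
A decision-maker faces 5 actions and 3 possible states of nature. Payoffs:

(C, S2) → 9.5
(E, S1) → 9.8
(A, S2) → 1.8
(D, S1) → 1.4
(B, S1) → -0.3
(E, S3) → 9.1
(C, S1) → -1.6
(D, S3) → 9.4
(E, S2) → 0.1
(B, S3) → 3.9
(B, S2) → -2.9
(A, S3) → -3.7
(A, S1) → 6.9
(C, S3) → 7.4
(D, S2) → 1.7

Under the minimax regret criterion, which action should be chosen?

D

Column bests: S1=9.8, S2=9.5, S3=9.4.
A regrets: 2.9, 7.7, 13.1 → max 13.1
B regrets: 10.1, 12.4, 5.5 → max 12.4
C regrets: 11.4, 0.0, 2.0 → max 11.4
D regrets: 8.4, 7.8, 0.0 → max 8.4
E regrets: 0.0, 9.4, 0.3 → max 9.4
Smallest max regret = 8.4 → D.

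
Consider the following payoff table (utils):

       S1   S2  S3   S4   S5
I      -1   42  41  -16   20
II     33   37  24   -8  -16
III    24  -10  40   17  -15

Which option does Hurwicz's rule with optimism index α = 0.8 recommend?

I

I: 0.8·42 + 0.2·(-16) = 30.4
II: 0.8·37 + 0.2·(-16) = 26.4
III: 0.8·40 + 0.2·(-15) = 29
Highest Hurwicz score = 30.4 → I.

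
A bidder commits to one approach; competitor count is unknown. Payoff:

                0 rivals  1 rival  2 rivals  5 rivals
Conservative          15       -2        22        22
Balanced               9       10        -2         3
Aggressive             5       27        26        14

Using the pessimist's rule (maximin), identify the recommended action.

Row minima: Conservative=-2, Balanced=-2, Aggressive=5
Best worst-case = 5 → Aggressive.

Aggressive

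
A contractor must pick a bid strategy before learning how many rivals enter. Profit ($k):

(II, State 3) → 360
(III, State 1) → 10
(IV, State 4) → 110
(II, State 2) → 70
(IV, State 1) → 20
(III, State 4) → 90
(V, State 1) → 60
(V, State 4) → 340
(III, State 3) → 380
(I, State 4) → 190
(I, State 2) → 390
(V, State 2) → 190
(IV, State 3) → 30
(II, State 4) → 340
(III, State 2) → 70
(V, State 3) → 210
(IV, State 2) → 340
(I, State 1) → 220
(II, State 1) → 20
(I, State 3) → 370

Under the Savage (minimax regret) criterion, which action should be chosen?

Column bests: State 1=220, State 2=390, State 3=380, State 4=340.
I regrets: 0, 0, 10, 150 → max 150
II regrets: 200, 320, 20, 0 → max 320
III regrets: 210, 320, 0, 250 → max 320
IV regrets: 200, 50, 350, 230 → max 350
V regrets: 160, 200, 170, 0 → max 200
Smallest max regret = 150 → I.

I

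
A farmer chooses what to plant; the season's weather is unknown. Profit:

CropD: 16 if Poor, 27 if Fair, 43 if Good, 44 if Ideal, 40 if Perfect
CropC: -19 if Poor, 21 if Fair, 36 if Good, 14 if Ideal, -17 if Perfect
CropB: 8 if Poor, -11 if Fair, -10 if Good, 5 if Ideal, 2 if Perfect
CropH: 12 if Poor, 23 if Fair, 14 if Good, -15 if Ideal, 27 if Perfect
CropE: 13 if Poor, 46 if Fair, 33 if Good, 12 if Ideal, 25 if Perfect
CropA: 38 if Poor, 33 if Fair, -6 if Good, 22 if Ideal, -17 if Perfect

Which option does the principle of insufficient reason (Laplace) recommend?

CropD

Row averages: CropD=34, CropC=7, CropB=-1.2, CropH=12.2, CropE=25.8, CropA=14
Highest average = 34 → CropD.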